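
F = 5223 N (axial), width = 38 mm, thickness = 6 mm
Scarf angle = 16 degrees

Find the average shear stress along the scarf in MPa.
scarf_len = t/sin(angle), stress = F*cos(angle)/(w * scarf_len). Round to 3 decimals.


scarf_len = 6/sin(16 deg) = 21.7677
cos(16 deg) = 0.961262
stress = 5223*0.961262/(38*21.7677) = 6.070 MPa

6.070


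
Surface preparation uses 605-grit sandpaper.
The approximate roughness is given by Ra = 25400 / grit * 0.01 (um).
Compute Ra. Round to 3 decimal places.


Ra = 25400 / 605 * 0.01
= 254 / 605
= 0.420 um

0.420


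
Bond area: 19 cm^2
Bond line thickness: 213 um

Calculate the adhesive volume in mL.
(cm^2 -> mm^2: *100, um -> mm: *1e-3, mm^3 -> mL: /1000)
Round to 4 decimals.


V = 19*100 * 213*1e-3 / 1000
= 0.4047 mL

0.4047


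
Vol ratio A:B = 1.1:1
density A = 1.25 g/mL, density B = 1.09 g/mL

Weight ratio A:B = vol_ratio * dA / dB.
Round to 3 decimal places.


Weight ratio = 1.1 * 1.25 / 1.09
= 1.261

1.261


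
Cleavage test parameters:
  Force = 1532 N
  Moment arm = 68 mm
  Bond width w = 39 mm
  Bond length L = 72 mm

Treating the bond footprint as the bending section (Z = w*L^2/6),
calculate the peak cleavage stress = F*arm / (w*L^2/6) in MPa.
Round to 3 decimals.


M = 1532 * 68 = 104176 N*mm
Z = 39 * 72^2 / 6 = 202176 / 6 mm^3
sigma = M / Z = 6 * 104176 / 202176 = 625056 / 202176
= 3.092 MPa

3.092


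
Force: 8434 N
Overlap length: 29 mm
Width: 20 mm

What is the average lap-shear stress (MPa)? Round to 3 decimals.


Average shear stress = F / (overlap * width)
= 8434 / (29 * 20)
= 14.541 MPa

14.541


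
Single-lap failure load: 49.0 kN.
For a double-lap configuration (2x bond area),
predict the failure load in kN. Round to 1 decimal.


Failure load = 49.0 * 2 = 98.0 kN

98.0


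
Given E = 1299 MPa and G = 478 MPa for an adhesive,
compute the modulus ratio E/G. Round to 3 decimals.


E/G ratio = 1299 / 478 = 2.718

2.718


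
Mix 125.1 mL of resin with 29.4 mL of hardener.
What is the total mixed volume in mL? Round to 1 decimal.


Total = 125.1 + 29.4 = 154.5 mL

154.5


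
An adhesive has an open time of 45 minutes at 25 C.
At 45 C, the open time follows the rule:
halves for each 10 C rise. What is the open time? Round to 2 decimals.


Factor = 2^((45-25)/10) = 4.0000
Open time = 45 / 4.0000 = 11.25 min

11.25


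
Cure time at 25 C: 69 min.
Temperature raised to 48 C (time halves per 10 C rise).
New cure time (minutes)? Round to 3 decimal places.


Acceleration factor = 2^(23/10) = 4.9246
New time = 69 / 4.9246 = 14.011 min

14.011


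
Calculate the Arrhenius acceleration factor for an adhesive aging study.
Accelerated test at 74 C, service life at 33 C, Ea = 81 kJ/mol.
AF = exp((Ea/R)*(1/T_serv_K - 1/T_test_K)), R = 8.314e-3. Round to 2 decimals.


T_test = 347.15 K, T_serv = 306.15 K
Ea/R = 81 / 0.008314 = 9742.60
AF = exp(9742.60 * (1/306.15 - 1/347.15))
= 42.88

42.88


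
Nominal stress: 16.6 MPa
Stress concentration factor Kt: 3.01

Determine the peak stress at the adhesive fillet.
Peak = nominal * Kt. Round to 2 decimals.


Peak stress = 16.6 * 3.01
= 49.97 MPa

49.97


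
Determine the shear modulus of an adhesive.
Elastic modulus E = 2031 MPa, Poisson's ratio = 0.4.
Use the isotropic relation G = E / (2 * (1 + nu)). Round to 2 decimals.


G = 2031 / (2*(1+0.4)) = 2031 / 2.80
= 725.36 MPa

725.36


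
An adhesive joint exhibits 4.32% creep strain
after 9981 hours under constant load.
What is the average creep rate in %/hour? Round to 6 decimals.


Creep rate = strain / time
= 4.32 / 9981
= 0.000433 %/h

0.000433


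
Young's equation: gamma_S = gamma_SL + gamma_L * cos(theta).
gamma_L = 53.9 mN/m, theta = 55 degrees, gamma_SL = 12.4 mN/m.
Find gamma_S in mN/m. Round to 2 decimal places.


cos(55 deg) = 0.573576
gamma_S = 12.4 + 53.9 * 0.573576
= 43.32 mN/m

43.32


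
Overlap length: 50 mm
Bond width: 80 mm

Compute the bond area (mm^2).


Bond area = 50 * 80 = 4000 mm^2

4000


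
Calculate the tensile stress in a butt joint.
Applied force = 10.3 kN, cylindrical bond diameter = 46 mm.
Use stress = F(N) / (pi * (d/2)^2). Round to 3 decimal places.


A = pi * 23.0^2 = 1661.9025 mm^2
sigma = 10300.0 / 1661.9025 = 6.198 MPa

6.198


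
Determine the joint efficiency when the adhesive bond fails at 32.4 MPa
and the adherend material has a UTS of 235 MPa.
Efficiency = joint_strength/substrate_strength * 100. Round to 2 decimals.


Joint efficiency = 32.4 / 235 * 100
= 13.79%

13.79


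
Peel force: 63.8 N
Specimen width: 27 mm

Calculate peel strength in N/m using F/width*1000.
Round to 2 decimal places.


Peel strength = 63.8 / 27 * 1000 = 2362.96 N/m

2362.96


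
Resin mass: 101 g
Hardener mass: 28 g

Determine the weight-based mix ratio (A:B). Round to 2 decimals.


Ratio = 101 / 28 = 3.61

3.61


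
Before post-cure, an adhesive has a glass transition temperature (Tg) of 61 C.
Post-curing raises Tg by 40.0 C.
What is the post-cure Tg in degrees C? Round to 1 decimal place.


Tg_post = Tg_base + delta_Tg
= 61 + 40.0
= 101.0 C

101.0


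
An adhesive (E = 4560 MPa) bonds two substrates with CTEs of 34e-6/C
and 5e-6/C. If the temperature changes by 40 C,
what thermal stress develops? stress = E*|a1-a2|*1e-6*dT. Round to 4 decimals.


Stress = 4560 * |34 - 5| * 1e-6 * 40
= 5.2896 MPa

5.2896


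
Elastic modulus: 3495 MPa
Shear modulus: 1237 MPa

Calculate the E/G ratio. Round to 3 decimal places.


E / G = 3495 / 1237 = 2.825

2.825


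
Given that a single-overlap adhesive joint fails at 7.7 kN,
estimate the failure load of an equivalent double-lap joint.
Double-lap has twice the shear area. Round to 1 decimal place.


Double-lap factor = 2
Expected load = 7.7 * 2 = 15.4 kN

15.4


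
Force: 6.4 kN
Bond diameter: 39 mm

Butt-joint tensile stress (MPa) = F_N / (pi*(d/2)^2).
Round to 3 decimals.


F_N = 6.4 * 1000 = 6400.0 N
A = pi*(19.5)^2 = 1194.5906 mm^2
stress = 6400.0 / 1194.5906 = 5.357 MPa

5.357


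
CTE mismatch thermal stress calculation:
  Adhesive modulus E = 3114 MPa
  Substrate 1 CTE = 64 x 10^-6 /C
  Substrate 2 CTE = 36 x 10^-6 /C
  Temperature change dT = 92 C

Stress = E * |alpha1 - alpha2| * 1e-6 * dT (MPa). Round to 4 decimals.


delta_alpha = |64 - 36| = 28 x 10^-6/C
Stress = 3114 * 28e-6 * 92
= 8.0217 MPa

8.0217


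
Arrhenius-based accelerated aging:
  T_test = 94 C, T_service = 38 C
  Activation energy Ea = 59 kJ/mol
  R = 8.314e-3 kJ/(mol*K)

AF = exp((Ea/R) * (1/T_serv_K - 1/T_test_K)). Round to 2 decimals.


T_test_K = 367.15, T_serv_K = 311.15
AF = exp((59/8.314e-3) * (1/311.15 - 1/367.15))
= 32.42

32.42


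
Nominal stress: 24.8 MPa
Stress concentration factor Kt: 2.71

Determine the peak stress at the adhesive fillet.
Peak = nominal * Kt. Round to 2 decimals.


Peak stress = 24.8 * 2.71
= 67.21 MPa

67.21


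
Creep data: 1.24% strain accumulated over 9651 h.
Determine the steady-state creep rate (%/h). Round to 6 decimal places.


Rate = 1.24 / 9651 = 0.000128 %/h

0.000128


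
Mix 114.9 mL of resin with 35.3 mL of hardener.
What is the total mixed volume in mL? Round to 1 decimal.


Total = 114.9 + 35.3 = 150.2 mL

150.2


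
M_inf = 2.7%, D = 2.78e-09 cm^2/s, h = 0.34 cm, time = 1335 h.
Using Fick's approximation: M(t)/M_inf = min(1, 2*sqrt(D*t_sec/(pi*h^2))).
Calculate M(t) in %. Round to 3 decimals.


t = 4806000 s
ratio = min(1, 2*sqrt(2.78e-09*4806000/(pi*0.1156)))
= 0.383610
M(t) = 2.7 * 0.383610 = 1.036%

1.036


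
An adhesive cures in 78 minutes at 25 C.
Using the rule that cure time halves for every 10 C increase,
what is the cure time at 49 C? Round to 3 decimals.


Factor = 2^((49 - 25) / 10) = 5.2780
Cure time = 78 / 5.2780
= 14.778 minutes

14.778


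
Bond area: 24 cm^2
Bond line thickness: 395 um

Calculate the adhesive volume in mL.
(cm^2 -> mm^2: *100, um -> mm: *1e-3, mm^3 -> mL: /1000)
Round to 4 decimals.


V = 24*100 * 395*1e-3 / 1000
= 0.9480 mL

0.9480


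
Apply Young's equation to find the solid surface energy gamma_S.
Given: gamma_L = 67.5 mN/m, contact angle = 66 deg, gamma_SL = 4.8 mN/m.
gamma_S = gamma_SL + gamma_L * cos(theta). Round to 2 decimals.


theta_rad = 66 * pi/180 = 1.151917
gamma_S = 4.8 + 67.5 * cos(1.151917)
= 32.25 mN/m

32.25


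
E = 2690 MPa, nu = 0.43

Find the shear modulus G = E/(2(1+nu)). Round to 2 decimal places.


G = 2690 / (2 * 1.43)
= 940.56 MPa

940.56


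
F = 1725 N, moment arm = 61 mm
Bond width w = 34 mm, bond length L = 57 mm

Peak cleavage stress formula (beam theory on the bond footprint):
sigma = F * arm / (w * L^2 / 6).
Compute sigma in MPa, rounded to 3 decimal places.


sigma = (1725 * 61) / (34 * 3249 / 6)
= 105225 * 6 / 110466
= 631350 / 110466
= 5.715 MPa

5.715


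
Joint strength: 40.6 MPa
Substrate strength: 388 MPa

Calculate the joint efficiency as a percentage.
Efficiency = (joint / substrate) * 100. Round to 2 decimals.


Efficiency = (40.6 / 388) * 100 = 10.46%

10.46


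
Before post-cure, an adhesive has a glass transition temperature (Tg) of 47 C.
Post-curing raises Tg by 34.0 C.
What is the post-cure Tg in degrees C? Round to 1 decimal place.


Tg_post = Tg_base + delta_Tg
= 47 + 34.0
= 81.0 C

81.0


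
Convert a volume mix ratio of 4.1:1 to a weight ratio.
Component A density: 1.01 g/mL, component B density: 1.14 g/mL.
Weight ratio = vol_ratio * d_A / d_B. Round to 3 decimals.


= 4.1 * 1.01 / 1.14 = 3.632

3.632


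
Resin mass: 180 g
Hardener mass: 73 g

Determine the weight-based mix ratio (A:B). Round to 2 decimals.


Ratio = 180 / 73 = 2.47

2.47


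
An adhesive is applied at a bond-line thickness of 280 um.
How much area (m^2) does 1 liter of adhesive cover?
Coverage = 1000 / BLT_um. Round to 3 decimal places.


Coverage = 1000 / 280 = 3.571 m^2

3.571


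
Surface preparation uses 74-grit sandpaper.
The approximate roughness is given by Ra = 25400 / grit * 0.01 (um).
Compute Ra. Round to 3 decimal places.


Ra = 25400 / 74 * 0.01
= 254 / 74
= 3.432 um

3.432


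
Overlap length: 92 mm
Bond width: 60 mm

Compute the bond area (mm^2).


Bond area = 92 * 60 = 5520 mm^2

5520


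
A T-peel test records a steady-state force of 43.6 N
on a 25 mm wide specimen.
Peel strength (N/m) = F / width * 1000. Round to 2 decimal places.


Peel strength = 43.6 / 25 * 1000
= 1744.00 N/m

1744.00


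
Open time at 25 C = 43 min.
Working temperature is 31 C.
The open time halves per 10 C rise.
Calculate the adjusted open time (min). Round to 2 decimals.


factor = 2^((31 - 25) / 10) = 1.5157
ot = 43 / 1.5157 = 28.37 min

28.37


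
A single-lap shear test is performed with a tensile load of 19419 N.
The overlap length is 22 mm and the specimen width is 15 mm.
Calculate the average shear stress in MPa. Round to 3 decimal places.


Shear stress = F / (overlap * width)
= 19419 / (22 * 15)
= 19419 / 330
= 58.845 MPa

58.845


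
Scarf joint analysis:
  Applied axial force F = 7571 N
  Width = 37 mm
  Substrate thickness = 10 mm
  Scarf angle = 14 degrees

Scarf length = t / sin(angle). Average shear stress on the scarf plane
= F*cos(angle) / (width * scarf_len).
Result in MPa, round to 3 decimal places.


Scarf length = 10 / sin(14 deg) = 41.3357 mm
cos(14 deg) = 0.970296
Shear = 7571 * 0.970296 / (37 * 41.3357)
= 4.803 MPa

4.803


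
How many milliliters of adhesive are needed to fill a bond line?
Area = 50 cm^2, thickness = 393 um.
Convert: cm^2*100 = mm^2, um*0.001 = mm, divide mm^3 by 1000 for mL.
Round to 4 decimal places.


= (50 * 100) * (393 * 0.001) / 1000
= 1.9650 mL

1.9650


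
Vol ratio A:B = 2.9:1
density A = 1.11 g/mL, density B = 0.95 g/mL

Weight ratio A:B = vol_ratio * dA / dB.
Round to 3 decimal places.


Weight ratio = 2.9 * 1.11 / 0.95
= 3.388

3.388


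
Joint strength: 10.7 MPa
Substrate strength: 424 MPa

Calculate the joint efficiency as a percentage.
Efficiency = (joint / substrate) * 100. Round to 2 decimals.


Efficiency = (10.7 / 424) * 100 = 2.52%

2.52


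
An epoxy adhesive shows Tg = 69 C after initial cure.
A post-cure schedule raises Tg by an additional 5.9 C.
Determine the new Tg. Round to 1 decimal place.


New Tg = 69 + 5.9
= 74.9 C

74.9


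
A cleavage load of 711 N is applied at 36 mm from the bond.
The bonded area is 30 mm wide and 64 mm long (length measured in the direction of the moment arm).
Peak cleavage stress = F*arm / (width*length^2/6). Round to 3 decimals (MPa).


Moment = 711 * 36 = 25596 N*mm
Section modulus = 30 * 4096 / 6 = 122880 / 6 mm^3
Stress = 25596 / (122880 / 6) = 153576 / 122880
= 1.250 MPa

1.250


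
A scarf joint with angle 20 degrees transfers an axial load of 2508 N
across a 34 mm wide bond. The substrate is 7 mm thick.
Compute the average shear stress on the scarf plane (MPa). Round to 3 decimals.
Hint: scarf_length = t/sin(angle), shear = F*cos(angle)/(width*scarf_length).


scarf_length = 7 / sin(20 deg) = 20.4666 mm
cos(20 deg) = 0.939693
shear stress = 2508 * 0.939693 / (34 * 20.4666)
= 3.387 MPa

3.387


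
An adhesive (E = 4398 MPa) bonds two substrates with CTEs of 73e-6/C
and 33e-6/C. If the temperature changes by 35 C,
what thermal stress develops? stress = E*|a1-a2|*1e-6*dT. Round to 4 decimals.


Stress = 4398 * |73 - 33| * 1e-6 * 35
= 6.1572 MPa

6.1572


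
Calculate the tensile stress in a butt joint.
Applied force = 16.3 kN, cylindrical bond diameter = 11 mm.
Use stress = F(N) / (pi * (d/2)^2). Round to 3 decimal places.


A = pi * 5.5^2 = 95.0332 mm^2
sigma = 16300.0 / 95.0332 = 171.519 MPa

171.519


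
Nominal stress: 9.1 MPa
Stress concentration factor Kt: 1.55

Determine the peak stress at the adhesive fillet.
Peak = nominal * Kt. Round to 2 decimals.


Peak stress = 9.1 * 1.55
= 14.11 MPa

14.11


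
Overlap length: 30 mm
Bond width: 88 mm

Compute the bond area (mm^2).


Bond area = 30 * 88 = 2640 mm^2

2640


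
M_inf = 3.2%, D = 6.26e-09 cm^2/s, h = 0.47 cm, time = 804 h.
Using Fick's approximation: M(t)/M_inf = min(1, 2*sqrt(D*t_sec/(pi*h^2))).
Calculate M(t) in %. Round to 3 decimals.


t = 2894400 s
ratio = min(1, 2*sqrt(6.26e-09*2894400/(pi*0.2209)))
= 0.323164
M(t) = 3.2 * 0.323164 = 1.034%

1.034


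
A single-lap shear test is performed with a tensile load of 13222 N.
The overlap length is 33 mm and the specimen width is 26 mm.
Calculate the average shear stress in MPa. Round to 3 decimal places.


Shear stress = F / (overlap * width)
= 13222 / (33 * 26)
= 13222 / 858
= 15.410 MPa

15.410


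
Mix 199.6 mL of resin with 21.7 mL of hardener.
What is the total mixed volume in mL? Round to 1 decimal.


Total = 199.6 + 21.7 = 221.3 mL

221.3


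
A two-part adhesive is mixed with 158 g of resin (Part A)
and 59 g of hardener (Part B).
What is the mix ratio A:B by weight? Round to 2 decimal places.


Mix ratio = mass_A / mass_B
= 158 / 59
= 2.68

2.68


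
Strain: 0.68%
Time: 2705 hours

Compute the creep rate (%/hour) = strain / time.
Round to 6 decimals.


Creep rate = 0.68 / 2705
= 0.000251 %/h

0.000251


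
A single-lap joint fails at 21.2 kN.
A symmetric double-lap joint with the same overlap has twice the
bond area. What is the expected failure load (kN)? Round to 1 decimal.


Double-lap load = 2 * 21.2 = 42.4 kN

42.4


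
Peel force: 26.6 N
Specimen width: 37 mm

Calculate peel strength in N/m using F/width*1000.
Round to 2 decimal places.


Peel strength = 26.6 / 37 * 1000 = 718.92 N/m

718.92


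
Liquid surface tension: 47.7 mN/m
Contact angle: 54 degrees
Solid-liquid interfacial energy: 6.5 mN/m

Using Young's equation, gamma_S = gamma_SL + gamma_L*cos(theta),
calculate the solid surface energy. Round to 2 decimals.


gamma_S = 6.5 + 47.7 * cos(54)
= 34.54 mN/m

34.54


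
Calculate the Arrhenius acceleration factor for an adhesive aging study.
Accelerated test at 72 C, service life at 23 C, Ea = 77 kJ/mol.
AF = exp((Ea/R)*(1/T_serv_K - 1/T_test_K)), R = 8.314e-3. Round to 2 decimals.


T_test = 345.15 K, T_serv = 296.15 K
Ea/R = 77 / 0.008314 = 9261.49
AF = exp(9261.49 * (1/296.15 - 1/345.15))
= 84.75

84.75


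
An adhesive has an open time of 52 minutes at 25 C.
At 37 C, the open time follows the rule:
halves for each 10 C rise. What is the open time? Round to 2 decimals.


Factor = 2^((37-25)/10) = 2.2974
Open time = 52 / 2.2974 = 22.63 min

22.63


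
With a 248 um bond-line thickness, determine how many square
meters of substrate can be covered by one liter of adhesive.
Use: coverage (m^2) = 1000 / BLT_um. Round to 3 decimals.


Coverage = 1000 / 248 = 4.032 m^2

4.032


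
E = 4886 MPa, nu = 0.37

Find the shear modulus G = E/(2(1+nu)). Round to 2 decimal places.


G = 4886 / (2 * 1.37)
= 1783.21 MPa

1783.21


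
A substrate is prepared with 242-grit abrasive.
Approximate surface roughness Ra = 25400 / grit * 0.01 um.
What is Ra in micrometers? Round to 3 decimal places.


Ra = 25400 / 242 * 0.01 = 1.050 um

1.050


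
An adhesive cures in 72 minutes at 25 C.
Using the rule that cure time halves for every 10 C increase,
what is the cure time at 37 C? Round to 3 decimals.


Factor = 2^((37 - 25) / 10) = 2.2974
Cure time = 72 / 2.2974
= 31.340 minutes

31.340


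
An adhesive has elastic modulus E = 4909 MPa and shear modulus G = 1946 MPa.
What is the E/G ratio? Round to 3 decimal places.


E/G = 4909 / 1946 = 2.523

2.523


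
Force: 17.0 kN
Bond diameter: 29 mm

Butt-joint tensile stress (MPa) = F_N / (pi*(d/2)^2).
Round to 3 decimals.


F_N = 17.0 * 1000 = 17000.0 N
A = pi*(14.5)^2 = 660.5199 mm^2
stress = 17000.0 / 660.5199 = 25.737 MPa

25.737


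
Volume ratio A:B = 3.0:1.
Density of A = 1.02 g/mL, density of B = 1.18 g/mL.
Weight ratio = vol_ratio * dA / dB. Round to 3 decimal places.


Wt ratio = 3.0 * 1.02 / 1.18
= 2.593

2.593


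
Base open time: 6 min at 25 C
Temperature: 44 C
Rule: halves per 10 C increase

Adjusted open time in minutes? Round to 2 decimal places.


Acceleration = 2^((44-25)/10) = 3.7321
Open time = 6 / 3.7321 = 1.61 min

1.61


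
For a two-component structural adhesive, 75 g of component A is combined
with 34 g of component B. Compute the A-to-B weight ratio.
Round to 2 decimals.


Weight ratio A:B = 75 / 34
= 2.21

2.21


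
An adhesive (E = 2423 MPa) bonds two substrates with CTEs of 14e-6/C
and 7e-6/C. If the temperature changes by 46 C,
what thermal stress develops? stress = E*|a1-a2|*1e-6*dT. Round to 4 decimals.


Stress = 2423 * |14 - 7| * 1e-6 * 46
= 0.7802 MPa

0.7802


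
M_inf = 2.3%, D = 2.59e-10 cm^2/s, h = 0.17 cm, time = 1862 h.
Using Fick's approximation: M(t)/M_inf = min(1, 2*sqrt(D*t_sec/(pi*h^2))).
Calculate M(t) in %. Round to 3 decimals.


t = 6703200 s
ratio = min(1, 2*sqrt(2.59e-10*6703200/(pi*0.0289)))
= 0.276565
M(t) = 2.3 * 0.276565 = 0.636%

0.636


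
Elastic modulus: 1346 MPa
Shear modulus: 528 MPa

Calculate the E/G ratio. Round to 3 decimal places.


E / G = 1346 / 528 = 2.549

2.549


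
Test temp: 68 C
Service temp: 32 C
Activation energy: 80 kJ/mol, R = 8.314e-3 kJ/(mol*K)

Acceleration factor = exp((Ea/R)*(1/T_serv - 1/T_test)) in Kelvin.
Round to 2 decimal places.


AF = exp((80/0.008314)*(1/305.15 - 1/341.15))
= 27.87

27.87


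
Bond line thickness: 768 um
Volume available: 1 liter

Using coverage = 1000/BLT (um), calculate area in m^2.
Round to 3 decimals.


1 L = 1e6 mm^3, thickness = 768 um = 0.768 mm
Area = 1e6 / 0.768 mm^2 = (1e6 / 0.768) / 1e6 m^2 = 1000 / 768 m^2
= 1.302 m^2

1.302


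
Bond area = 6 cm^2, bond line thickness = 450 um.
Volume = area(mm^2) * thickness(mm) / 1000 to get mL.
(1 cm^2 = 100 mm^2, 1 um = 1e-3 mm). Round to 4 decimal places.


area_mm2 = 6 * 100 = 600
blt_mm = 450 * 1e-3 = 0.45
vol_mm3 = 600 * 0.45 = 270.0
vol_mL = 270.0 / 1000 = 0.2700 mL

0.2700


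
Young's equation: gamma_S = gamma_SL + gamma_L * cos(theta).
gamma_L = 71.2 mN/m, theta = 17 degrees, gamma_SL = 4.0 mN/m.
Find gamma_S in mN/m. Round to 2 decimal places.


cos(17 deg) = 0.956305
gamma_S = 4.0 + 71.2 * 0.956305
= 72.09 mN/m

72.09


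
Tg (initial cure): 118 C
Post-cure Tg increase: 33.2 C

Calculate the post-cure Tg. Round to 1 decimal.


Post-cure Tg = 118 + 33.2 = 151.2 C

151.2


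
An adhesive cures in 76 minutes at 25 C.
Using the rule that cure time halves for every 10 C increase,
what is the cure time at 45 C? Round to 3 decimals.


Factor = 2^((45 - 25) / 10) = 4.0000
Cure time = 76 / 4.0000
= 19.000 minutes

19.000


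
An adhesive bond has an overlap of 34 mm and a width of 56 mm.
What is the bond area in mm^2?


Bond area = overlap * width
= 34 * 56
= 1904 mm^2

1904


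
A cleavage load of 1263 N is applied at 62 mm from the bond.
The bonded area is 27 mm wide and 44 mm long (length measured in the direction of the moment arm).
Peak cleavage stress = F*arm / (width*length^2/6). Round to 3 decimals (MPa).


Moment = 1263 * 62 = 78306 N*mm
Section modulus = 27 * 1936 / 6 = 52272 / 6 mm^3
Stress = 78306 / (52272 / 6) = 469836 / 52272
= 8.988 MPa

8.988


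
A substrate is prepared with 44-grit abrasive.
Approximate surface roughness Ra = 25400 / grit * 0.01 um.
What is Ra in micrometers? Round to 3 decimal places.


Ra = 25400 / 44 * 0.01 = 5.773 um

5.773


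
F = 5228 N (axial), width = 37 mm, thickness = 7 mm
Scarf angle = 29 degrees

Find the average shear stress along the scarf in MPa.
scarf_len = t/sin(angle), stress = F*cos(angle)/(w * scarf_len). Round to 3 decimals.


scarf_len = 7/sin(29 deg) = 14.4387
cos(29 deg) = 0.874620
stress = 5228*0.874620/(37*14.4387) = 8.559 MPa

8.559


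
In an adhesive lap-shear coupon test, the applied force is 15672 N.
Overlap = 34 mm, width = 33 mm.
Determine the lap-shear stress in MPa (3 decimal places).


stress = F / (overlap * width)
= 15672 / (34 * 33)
= 13.968 MPa

13.968


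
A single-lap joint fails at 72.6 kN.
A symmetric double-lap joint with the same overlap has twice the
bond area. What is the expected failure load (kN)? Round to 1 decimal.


Double-lap load = 2 * 72.6 = 145.2 kN

145.2


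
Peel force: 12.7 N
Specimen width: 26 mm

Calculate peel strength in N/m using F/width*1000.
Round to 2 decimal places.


Peel strength = 12.7 / 26 * 1000 = 488.46 N/m

488.46


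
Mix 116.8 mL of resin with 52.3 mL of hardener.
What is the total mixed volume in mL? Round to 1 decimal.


Total = 116.8 + 52.3 = 169.1 mL

169.1


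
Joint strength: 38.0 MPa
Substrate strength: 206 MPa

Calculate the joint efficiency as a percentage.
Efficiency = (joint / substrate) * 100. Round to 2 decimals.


Efficiency = (38.0 / 206) * 100 = 18.45%

18.45


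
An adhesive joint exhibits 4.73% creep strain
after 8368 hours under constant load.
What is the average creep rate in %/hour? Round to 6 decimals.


Creep rate = strain / time
= 4.73 / 8368
= 0.000565 %/h

0.000565


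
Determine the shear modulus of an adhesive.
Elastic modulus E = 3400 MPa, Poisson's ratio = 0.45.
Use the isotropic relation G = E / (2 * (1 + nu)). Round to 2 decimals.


G = 3400 / (2*(1+0.45)) = 3400 / 2.90
= 1172.41 MPa

1172.41


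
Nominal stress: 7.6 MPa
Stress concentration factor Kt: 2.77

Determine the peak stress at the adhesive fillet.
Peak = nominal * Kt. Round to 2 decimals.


Peak stress = 7.6 * 2.77
= 21.05 MPa

21.05


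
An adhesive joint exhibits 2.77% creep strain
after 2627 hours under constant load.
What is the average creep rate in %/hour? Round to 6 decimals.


Creep rate = strain / time
= 2.77 / 2627
= 0.001054 %/h

0.001054


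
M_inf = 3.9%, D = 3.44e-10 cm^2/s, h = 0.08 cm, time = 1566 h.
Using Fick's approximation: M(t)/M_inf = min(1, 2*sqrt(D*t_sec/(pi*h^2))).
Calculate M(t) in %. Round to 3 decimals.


t = 5637600 s
ratio = min(1, 2*sqrt(3.44e-10*5637600/(pi*0.0064)))
= 0.621143
M(t) = 3.9 * 0.621143 = 2.422%

2.422


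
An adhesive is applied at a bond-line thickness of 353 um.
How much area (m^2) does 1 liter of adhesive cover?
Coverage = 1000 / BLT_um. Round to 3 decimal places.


Coverage = 1000 / 353 = 2.833 m^2

2.833


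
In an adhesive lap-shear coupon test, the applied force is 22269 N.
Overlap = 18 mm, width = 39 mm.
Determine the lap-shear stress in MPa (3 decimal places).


stress = F / (overlap * width)
= 22269 / (18 * 39)
= 31.722 MPa

31.722


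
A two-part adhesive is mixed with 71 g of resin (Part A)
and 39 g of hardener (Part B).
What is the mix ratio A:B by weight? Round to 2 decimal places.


Mix ratio = mass_A / mass_B
= 71 / 39
= 1.82

1.82


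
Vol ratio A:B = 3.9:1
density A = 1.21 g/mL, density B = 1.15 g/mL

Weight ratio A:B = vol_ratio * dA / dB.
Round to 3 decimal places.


Weight ratio = 3.9 * 1.21 / 1.15
= 4.103

4.103


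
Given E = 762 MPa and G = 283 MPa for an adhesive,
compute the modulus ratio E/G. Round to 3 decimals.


E/G ratio = 762 / 283 = 2.693

2.693


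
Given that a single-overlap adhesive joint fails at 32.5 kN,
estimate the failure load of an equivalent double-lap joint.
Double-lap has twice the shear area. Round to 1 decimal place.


Double-lap factor = 2
Expected load = 32.5 * 2 = 65.0 kN

65.0


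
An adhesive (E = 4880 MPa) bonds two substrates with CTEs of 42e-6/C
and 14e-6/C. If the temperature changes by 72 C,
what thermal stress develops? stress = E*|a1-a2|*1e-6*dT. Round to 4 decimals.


Stress = 4880 * |42 - 14| * 1e-6 * 72
= 9.8381 MPa

9.8381


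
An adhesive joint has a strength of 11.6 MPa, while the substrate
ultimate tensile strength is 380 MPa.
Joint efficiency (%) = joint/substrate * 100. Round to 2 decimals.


Efficiency = 11.6 / 380 * 100
= 3.05%

3.05


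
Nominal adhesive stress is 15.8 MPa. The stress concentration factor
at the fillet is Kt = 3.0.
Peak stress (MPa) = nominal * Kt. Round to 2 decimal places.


Peak = 15.8 * 3.0 = 47.40 MPa

47.40


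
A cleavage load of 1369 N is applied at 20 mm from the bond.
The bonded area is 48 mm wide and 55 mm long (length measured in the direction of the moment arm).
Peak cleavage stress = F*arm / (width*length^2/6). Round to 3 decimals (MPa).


Moment = 1369 * 20 = 27380 N*mm
Section modulus = 48 * 3025 / 6 = 145200 / 6 mm^3
Stress = 27380 / (145200 / 6) = 164280 / 145200
= 1.131 MPa

1.131


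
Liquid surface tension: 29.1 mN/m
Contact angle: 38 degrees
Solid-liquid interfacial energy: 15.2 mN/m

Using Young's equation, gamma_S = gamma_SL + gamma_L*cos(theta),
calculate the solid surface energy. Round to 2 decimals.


gamma_S = 15.2 + 29.1 * cos(38)
= 38.13 mN/m

38.13


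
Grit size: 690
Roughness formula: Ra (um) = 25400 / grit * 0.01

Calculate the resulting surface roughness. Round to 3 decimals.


Ra = 25400 / 690 * 0.01
= 0.368 um

0.368


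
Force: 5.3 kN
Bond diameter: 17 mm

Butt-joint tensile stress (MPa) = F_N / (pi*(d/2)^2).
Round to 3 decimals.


F_N = 5.3 * 1000 = 5300.0 N
A = pi*(8.5)^2 = 226.9801 mm^2
stress = 5300.0 / 226.9801 = 23.350 MPa

23.350


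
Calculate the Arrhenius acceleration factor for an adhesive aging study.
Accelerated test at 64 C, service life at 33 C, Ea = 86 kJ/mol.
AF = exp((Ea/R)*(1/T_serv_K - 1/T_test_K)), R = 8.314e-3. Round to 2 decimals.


T_test = 337.15 K, T_serv = 306.15 K
Ea/R = 86 / 0.008314 = 10344.00
AF = exp(10344.00 * (1/306.15 - 1/337.15))
= 22.35

22.35


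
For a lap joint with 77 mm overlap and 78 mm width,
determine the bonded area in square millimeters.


Area = 77 * 78 = 6006 mm^2

6006


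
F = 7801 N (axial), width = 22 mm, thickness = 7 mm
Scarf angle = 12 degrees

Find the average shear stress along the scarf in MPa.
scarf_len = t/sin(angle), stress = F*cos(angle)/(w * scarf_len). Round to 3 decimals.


scarf_len = 7/sin(12 deg) = 33.6681
cos(12 deg) = 0.978148
stress = 7801*0.978148/(22*33.6681) = 10.302 MPa

10.302


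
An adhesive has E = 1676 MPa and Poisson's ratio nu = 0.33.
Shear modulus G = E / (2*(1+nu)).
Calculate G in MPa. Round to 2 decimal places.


G = 1676 / (2*(1+0.33))
= 1676 / 2.66
= 630.08 MPa

630.08


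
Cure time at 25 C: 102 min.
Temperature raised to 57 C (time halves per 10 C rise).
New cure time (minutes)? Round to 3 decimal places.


Acceleration factor = 2^(32/10) = 9.1896
New time = 102 / 9.1896 = 11.100 min

11.100


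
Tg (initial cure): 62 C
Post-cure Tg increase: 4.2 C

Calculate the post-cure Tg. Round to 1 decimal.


Post-cure Tg = 62 + 4.2 = 66.2 C

66.2


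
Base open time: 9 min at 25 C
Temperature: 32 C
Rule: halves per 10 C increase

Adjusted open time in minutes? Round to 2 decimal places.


Acceleration = 2^((32-25)/10) = 1.6245
Open time = 9 / 1.6245 = 5.54 min

5.54


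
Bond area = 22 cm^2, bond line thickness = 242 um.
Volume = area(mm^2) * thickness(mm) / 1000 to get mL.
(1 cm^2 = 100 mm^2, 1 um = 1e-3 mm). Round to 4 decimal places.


area_mm2 = 22 * 100 = 2200
blt_mm = 242 * 1e-3 = 0.242
vol_mm3 = 2200 * 0.242 = 532.4
vol_mL = 532.4 / 1000 = 0.5324 mL

0.5324


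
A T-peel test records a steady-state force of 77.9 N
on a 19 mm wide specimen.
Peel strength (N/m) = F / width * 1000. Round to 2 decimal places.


Peel strength = 77.9 / 19 * 1000
= 4100.00 N/m

4100.00


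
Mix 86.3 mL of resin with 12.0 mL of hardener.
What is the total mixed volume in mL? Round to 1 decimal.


Total = 86.3 + 12.0 = 98.3 mL

98.3


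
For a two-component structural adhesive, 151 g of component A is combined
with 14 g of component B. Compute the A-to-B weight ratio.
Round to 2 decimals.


Weight ratio A:B = 151 / 14
= 10.79

10.79


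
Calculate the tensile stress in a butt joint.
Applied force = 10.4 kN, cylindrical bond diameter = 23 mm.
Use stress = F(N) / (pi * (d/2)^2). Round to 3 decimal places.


A = pi * 11.5^2 = 415.4756 mm^2
sigma = 10400.0 / 415.4756 = 25.032 MPa

25.032


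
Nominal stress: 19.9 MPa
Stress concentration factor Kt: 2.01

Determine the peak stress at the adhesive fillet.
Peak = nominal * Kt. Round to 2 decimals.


Peak stress = 19.9 * 2.01
= 40.00 MPa

40.00


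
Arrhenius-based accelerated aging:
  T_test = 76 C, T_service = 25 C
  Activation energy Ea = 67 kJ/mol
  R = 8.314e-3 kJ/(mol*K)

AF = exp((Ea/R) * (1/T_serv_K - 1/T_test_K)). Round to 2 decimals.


T_test_K = 349.15, T_serv_K = 298.15
AF = exp((67/8.314e-3) * (1/298.15 - 1/349.15))
= 51.84

51.84


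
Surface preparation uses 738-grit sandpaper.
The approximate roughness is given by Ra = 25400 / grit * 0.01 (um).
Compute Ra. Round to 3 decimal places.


Ra = 25400 / 738 * 0.01
= 254 / 738
= 0.344 um

0.344


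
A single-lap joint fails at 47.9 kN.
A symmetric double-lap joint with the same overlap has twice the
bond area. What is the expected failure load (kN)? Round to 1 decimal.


Double-lap load = 2 * 47.9 = 95.8 kN

95.8


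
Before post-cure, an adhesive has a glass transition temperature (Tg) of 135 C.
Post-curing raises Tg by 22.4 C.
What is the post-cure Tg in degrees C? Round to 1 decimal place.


Tg_post = Tg_base + delta_Tg
= 135 + 22.4
= 157.4 C

157.4


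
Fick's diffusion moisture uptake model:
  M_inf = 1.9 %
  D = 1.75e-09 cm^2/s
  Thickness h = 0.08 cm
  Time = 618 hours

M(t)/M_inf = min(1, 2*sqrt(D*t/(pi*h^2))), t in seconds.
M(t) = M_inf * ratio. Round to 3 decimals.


t_sec = 618 * 3600 = 2224800
ratio = 2*sqrt(1.75e-09*2224800/(pi*0.08^2))
= min(1, 0.880095)
= 0.880095
M(t) = 1.9 * 0.880095 = 1.672 %

1.672


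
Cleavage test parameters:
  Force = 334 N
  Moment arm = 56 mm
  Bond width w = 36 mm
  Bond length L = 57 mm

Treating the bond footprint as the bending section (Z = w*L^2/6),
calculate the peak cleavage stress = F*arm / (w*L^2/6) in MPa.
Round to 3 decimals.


M = 334 * 56 = 18704 N*mm
Z = 36 * 57^2 / 6 = 116964 / 6 mm^3
sigma = M / Z = 6 * 18704 / 116964 = 112224 / 116964
= 0.959 MPa

0.959


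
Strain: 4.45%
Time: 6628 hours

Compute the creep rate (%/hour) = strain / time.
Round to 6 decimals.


Creep rate = 4.45 / 6628
= 0.000671 %/h

0.000671


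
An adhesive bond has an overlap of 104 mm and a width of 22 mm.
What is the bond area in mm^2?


Bond area = overlap * width
= 104 * 22
= 2288 mm^2

2288


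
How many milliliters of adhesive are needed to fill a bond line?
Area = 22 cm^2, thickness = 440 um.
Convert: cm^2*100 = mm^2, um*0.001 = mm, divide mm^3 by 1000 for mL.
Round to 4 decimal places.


= (22 * 100) * (440 * 0.001) / 1000
= 0.9680 mL

0.9680


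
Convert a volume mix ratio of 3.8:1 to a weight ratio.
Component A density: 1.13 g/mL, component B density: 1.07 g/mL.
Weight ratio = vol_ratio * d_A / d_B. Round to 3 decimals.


= 3.8 * 1.13 / 1.07 = 4.013

4.013


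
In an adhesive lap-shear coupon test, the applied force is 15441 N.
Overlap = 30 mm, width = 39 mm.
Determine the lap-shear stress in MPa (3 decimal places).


stress = F / (overlap * width)
= 15441 / (30 * 39)
= 13.197 MPa

13.197


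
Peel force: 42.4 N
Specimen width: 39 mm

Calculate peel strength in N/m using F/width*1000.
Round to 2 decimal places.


Peel strength = 42.4 / 39 * 1000 = 1087.18 N/m

1087.18


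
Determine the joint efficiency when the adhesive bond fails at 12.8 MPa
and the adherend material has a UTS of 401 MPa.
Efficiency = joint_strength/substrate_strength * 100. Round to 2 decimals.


Joint efficiency = 12.8 / 401 * 100
= 3.19%

3.19


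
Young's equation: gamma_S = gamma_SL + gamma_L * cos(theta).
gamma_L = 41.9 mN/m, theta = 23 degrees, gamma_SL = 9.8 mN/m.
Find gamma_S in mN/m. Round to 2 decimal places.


cos(23 deg) = 0.920505
gamma_S = 9.8 + 41.9 * 0.920505
= 48.37 mN/m

48.37


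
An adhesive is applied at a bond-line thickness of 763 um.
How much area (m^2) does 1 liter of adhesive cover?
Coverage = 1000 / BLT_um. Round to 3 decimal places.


Coverage = 1000 / 763 = 1.311 m^2

1.311


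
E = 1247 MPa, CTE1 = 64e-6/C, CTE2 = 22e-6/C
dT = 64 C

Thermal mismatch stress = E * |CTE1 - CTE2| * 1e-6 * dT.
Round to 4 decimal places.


= 1247 * 42e-6 * 64
= 3.3519 MPa

3.3519


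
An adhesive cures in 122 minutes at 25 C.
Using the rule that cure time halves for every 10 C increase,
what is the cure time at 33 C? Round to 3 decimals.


Factor = 2^((33 - 25) / 10) = 1.7411
Cure time = 122 / 1.7411
= 70.071 minutes

70.071


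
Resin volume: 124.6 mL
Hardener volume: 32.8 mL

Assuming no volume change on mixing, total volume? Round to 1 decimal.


V_total = 124.6 + 32.8 = 157.4 mL

157.4


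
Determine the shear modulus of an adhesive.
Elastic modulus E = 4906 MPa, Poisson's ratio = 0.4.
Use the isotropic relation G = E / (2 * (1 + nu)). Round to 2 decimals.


G = 4906 / (2*(1+0.4)) = 4906 / 2.80
= 1752.14 MPa

1752.14


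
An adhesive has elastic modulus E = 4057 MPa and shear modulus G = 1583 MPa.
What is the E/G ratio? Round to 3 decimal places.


E/G = 4057 / 1583 = 2.563

2.563


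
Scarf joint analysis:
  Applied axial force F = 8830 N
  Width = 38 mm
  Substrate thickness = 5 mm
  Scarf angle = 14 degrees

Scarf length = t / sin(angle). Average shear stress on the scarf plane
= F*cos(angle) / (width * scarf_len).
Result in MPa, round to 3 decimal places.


Scarf length = 5 / sin(14 deg) = 20.6678 mm
cos(14 deg) = 0.970296
Shear = 8830 * 0.970296 / (38 * 20.6678)
= 10.909 MPa

10.909


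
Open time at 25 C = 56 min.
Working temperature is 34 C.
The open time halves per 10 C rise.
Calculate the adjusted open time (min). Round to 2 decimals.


factor = 2^((34 - 25) / 10) = 1.8661
ot = 56 / 1.8661 = 30.01 min

30.01


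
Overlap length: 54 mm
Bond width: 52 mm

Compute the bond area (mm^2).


Bond area = 54 * 52 = 2808 mm^2

2808


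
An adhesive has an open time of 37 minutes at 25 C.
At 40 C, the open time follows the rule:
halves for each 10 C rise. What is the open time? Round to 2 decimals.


Factor = 2^((40-25)/10) = 2.8284
Open time = 37 / 2.8284 = 13.08 min

13.08


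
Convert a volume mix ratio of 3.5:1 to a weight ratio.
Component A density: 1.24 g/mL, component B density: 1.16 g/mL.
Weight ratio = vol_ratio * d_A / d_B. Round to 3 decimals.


= 3.5 * 1.24 / 1.16 = 3.741

3.741


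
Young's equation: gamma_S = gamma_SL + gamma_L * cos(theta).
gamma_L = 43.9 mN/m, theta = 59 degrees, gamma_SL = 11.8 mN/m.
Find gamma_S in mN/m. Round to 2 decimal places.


cos(59 deg) = 0.515038
gamma_S = 11.8 + 43.9 * 0.515038
= 34.41 mN/m

34.41


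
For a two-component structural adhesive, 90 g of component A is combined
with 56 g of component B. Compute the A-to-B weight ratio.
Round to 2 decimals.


Weight ratio A:B = 90 / 56
= 1.61

1.61


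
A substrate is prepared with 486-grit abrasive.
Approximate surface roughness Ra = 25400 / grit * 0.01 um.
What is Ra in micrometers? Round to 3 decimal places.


Ra = 25400 / 486 * 0.01 = 0.523 um

0.523


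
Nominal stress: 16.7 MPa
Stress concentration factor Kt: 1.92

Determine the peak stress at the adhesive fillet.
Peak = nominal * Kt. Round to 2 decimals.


Peak stress = 16.7 * 1.92
= 32.06 MPa

32.06


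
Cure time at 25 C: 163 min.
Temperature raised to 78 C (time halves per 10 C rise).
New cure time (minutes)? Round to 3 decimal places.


Acceleration factor = 2^(53/10) = 39.3966
New time = 163 / 39.3966 = 4.137 min

4.137


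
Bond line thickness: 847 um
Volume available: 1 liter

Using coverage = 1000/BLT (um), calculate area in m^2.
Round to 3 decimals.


1 L = 1e6 mm^3, thickness = 847 um = 0.847 mm
Area = 1e6 / 0.847 mm^2 = (1e6 / 0.847) / 1e6 m^2 = 1000 / 847 m^2
= 1.181 m^2

1.181


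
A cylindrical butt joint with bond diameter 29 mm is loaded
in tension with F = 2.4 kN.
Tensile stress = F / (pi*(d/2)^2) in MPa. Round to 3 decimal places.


Area = pi * (29/2)^2 = 660.5199 mm^2
Stress = 2.4*1000 / 660.5199
= 3.634 MPa

3.634


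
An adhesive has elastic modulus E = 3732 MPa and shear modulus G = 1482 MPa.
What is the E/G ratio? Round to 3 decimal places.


E/G = 3732 / 1482 = 2.518

2.518


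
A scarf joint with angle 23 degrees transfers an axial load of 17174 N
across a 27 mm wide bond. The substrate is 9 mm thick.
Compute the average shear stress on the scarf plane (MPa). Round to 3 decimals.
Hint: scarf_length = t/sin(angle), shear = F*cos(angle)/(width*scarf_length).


scarf_length = 9 / sin(23 deg) = 23.0337 mm
cos(23 deg) = 0.920505
shear stress = 17174 * 0.920505 / (27 * 23.0337)
= 25.420 MPa

25.420


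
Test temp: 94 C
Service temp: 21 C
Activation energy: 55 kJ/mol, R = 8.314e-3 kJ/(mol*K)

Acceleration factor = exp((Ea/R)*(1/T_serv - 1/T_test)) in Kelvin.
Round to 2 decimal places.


AF = exp((55/0.008314)*(1/294.15 - 1/367.15))
= 87.50

87.50


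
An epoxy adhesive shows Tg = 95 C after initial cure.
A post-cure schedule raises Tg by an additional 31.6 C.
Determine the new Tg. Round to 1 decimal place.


New Tg = 95 + 31.6
= 126.6 C

126.6


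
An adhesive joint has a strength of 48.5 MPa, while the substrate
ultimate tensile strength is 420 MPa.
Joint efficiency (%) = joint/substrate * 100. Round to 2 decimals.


Efficiency = 48.5 / 420 * 100
= 11.55%

11.55


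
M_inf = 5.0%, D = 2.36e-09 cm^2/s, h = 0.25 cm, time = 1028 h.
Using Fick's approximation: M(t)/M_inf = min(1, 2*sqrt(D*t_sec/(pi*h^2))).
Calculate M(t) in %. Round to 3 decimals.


t = 3700800 s
ratio = min(1, 2*sqrt(2.36e-09*3700800/(pi*0.0625)))
= 0.421812
M(t) = 5.0 * 0.421812 = 2.109%

2.109


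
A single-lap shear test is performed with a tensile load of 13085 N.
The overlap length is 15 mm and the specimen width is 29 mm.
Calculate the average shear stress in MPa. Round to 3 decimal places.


Shear stress = F / (overlap * width)
= 13085 / (15 * 29)
= 13085 / 435
= 30.080 MPa

30.080


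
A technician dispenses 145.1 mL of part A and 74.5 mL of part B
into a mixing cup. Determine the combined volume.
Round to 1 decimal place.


Combined volume = 145.1 + 74.5
= 219.6 mL

219.6
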